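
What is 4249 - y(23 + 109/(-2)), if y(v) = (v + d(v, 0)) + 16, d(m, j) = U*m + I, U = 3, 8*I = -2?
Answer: 17437/4 ≈ 4359.3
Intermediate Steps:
I = -¼ (I = (⅛)*(-2) = -¼ ≈ -0.25000)
d(m, j) = -¼ + 3*m (d(m, j) = 3*m - ¼ = -¼ + 3*m)
y(v) = 63/4 + 4*v (y(v) = (v + (-¼ + 3*v)) + 16 = (-¼ + 4*v) + 16 = 63/4 + 4*v)
4249 - y(23 + 109/(-2)) = 4249 - (63/4 + 4*(23 + 109/(-2))) = 4249 - (63/4 + 4*(23 + 109*(-½))) = 4249 - (63/4 + 4*(23 - 109/2)) = 4249 - (63/4 + 4*(-63/2)) = 4249 - (63/4 - 126) = 4249 - 1*(-441/4) = 4249 + 441/4 = 17437/4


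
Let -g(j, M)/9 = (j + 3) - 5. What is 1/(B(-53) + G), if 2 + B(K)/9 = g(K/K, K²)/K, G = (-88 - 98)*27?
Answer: -53/267201 ≈ -0.00019835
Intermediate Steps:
g(j, M) = 18 - 9*j (g(j, M) = -9*((j + 3) - 5) = -9*((3 + j) - 5) = -9*(-2 + j) = 18 - 9*j)
G = -5022 (G = -186*27 = -5022)
B(K) = -18 + 81/K (B(K) = -18 + 9*((18 - 9*K/K)/K) = -18 + 9*((18 - 9*1)/K) = -18 + 9*((18 - 9)/K) = -18 + 9*(9/K) = -18 + 81/K)
1/(B(-53) + G) = 1/((-18 + 81/(-53)) - 5022) = 1/((-18 + 81*(-1/53)) - 5022) = 1/((-18 - 81/53) - 5022) = 1/(-1035/53 - 5022) = 1/(-267201/53) = -53/267201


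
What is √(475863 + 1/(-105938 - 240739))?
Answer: 5*√2287662688446330/346677 ≈ 689.83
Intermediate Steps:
√(475863 + 1/(-105938 - 240739)) = √(475863 + 1/(-346677)) = √(475863 - 1/346677) = √(164970757250/346677) = 5*√2287662688446330/346677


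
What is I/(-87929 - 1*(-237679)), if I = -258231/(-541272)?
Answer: 86077/27018494000 ≈ 3.1859e-6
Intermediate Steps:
I = 86077/180424 (I = -258231*(-1/541272) = 86077/180424 ≈ 0.47708)
I/(-87929 - 1*(-237679)) = 86077/(180424*(-87929 - 1*(-237679))) = 86077/(180424*(-87929 + 237679)) = (86077/180424)/149750 = (86077/180424)*(1/149750) = 86077/27018494000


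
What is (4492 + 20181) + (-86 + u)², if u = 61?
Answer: 25298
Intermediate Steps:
(4492 + 20181) + (-86 + u)² = (4492 + 20181) + (-86 + 61)² = 24673 + (-25)² = 24673 + 625 = 25298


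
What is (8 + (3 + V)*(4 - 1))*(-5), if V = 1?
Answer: -100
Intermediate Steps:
(8 + (3 + V)*(4 - 1))*(-5) = (8 + (3 + 1)*(4 - 1))*(-5) = (8 + 4*3)*(-5) = (8 + 12)*(-5) = 20*(-5) = -100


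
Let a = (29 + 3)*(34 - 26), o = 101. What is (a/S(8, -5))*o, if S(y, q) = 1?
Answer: 25856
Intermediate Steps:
a = 256 (a = 32*8 = 256)
(a/S(8, -5))*o = (256/1)*101 = (256*1)*101 = 256*101 = 25856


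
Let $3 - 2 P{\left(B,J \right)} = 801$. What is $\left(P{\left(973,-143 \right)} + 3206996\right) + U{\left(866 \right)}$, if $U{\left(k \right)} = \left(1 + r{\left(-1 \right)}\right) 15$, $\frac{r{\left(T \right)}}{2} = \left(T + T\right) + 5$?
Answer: $3206702$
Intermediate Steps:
$r{\left(T \right)} = 10 + 4 T$ ($r{\left(T \right)} = 2 \left(\left(T + T\right) + 5\right) = 2 \left(2 T + 5\right) = 2 \left(5 + 2 T\right) = 10 + 4 T$)
$P{\left(B,J \right)} = -399$ ($P{\left(B,J \right)} = \frac{3}{2} - \frac{801}{2} = -399$)
$U{\left(k \right)} = 105$ ($U{\left(k \right)} = \left(1 + \left(10 + 4 \left(-1\right)\right)\right) 15 = \left(1 + \left(10 - 4\right)\right) 15 = \left(1 + 6\right) 15 = 7 \cdot 15 = 105$)
$\left(P{\left(973,-143 \right)} + 3206996\right) + U{\left(866 \right)} = \left(-399 + 3206996\right) + 105 = 3206597 + 105 = 3206702$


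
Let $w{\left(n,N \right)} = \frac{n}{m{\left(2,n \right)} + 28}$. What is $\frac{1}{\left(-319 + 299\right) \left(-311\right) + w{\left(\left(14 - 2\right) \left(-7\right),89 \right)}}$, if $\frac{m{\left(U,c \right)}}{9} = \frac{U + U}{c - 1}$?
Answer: $\frac{586}{3643135} \approx 0.00016085$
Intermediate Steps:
$m{\left(U,c \right)} = \frac{18 U}{-1 + c}$ ($m{\left(U,c \right)} = 9 \frac{U + U}{c - 1} = 9 \frac{2 U}{-1 + c} = \frac{18 U}{-1 + c}$)
$w{\left(n,N \right)} = \frac{n}{28 + \frac{36}{-1 + n}}$ ($w{\left(n,N \right)} = \frac{n}{18 \cdot 2 \frac{1}{-1 + n} + 28} = \frac{n}{\frac{36}{-1 + n} + 28} = \frac{n}{28 + \frac{36}{-1 + n}}$)
$\frac{1}{\left(-319 + 299\right) \left(-311\right) + w{\left(\left(14 - 2\right) \left(-7\right),89 \right)}} = \frac{1}{\left(-319 + 299\right) \left(-311\right) + \frac{\left(14 - 2\right) \left(-7\right) \left(-1 + \left(14 - 2\right) \left(-7\right)\right)}{4 \left(2 + 7 \left(14 - 2\right) \left(-7\right)\right)}} = \frac{1}{\left(-20\right) \left(-311\right) + \frac{12 \left(-7\right) \left(-1 + 12 \left(-7\right)\right)}{4 \left(2 + 7 \cdot 12 \left(-7\right)\right)}} = \frac{1}{6220 + \frac{1}{4} \left(-84\right) \frac{1}{2 + 7 \left(-84\right)} \left(-1 - 84\right)} = \frac{1}{6220 + \frac{1}{4} \left(-84\right) \frac{1}{2 - 588} \left(-85\right)} = \frac{1}{6220 + \frac{1}{4} \left(-84\right) \frac{1}{-586} \left(-85\right)} = \frac{1}{6220 + \frac{1}{4} \left(-84\right) \left(- \frac{1}{586}\right) \left(-85\right)} = \frac{1}{6220 - \frac{1785}{586}} = \frac{1}{\frac{3643135}{586}} = \frac{586}{3643135}$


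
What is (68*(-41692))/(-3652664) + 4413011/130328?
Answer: 2061091698709/59505549224 ≈ 34.637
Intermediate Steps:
(68*(-41692))/(-3652664) + 4413011/130328 = -2835056*(-1/3652664) + 4413011*(1/130328) = 354382/456583 + 4413011/130328 = 2061091698709/59505549224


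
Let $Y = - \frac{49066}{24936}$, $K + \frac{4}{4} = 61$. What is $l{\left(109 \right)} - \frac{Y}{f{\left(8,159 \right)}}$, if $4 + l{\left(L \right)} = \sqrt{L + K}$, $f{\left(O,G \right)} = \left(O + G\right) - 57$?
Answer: $\frac{12367853}{1371480} \approx 9.0179$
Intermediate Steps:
$K = 60$ ($K = -1 + 61 = 60$)
$f{\left(O,G \right)} = -57 + G + O$ ($f{\left(O,G \right)} = \left(G + O\right) - 57 = -57 + G + O$)
$Y = - \frac{24533}{12468}$ ($Y = \left(-49066\right) \frac{1}{24936} = - \frac{24533}{12468} \approx -1.9677$)
$l{\left(L \right)} = -4 + \sqrt{60 + L}$ ($l{\left(L \right)} = -4 + \sqrt{L + 60} = -4 + \sqrt{60 + L}$)
$l{\left(109 \right)} - \frac{Y}{f{\left(8,159 \right)}} = \left(-4 + \sqrt{60 + 109}\right) - - \frac{24533}{12468 \left(-57 + 159 + 8\right)} = \left(-4 + \sqrt{169}\right) - - \frac{24533}{12468 \cdot 110} = \left(-4 + 13\right) - \left(- \frac{24533}{12468}\right) \frac{1}{110} = 9 - - \frac{24533}{1371480} = 9 + \frac{24533}{1371480} = \frac{12367853}{1371480}$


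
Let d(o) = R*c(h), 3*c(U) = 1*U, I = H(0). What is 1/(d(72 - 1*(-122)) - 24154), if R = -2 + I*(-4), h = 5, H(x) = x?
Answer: -3/72472 ≈ -4.1395e-5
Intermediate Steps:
I = 0
c(U) = U/3 (c(U) = (1*U)/3 = U/3)
R = -2 (R = -2 + 0*(-4) = -2 + 0 = -2)
d(o) = -10/3 (d(o) = -2*5/3 = -10/3)
1/(d(72 - 1*(-122)) - 24154) = 1/(-10/3 - 24154) = 1/(-72472/3) = -3/72472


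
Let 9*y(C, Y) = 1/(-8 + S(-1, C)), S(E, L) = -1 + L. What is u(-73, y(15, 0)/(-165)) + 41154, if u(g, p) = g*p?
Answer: 366682213/8910 ≈ 41154.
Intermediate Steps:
y(C, Y) = 1/(9*(-9 + C)) (y(C, Y) = 1/(9*(-8 + (-1 + C))) = 1/(9*(-9 + C)))
u(-73, y(15, 0)/(-165)) + 41154 = -73*1/(9*(-9 + 15))/(-165) + 41154 = -73*(⅑)/6*(-1)/165 + 41154 = -73*(⅑)*(⅙)*(-1)/165 + 41154 = -73*(-1)/(54*165) + 41154 = -73*(-1/8910) + 41154 = 73/8910 + 41154 = 366682213/8910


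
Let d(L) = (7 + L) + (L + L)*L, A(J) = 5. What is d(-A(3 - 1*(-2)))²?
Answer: 2704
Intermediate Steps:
d(L) = 7 + L + 2*L² (d(L) = (7 + L) + (2*L)*L = (7 + L) + 2*L² = 7 + L + 2*L²)
d(-A(3 - 1*(-2)))² = (7 - 1*5 + 2*(-1*5)²)² = (7 - 5 + 2*(-5)²)² = (7 - 5 + 2*25)² = (7 - 5 + 50)² = 52² = 2704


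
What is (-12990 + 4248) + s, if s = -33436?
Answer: -42178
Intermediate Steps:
(-12990 + 4248) + s = (-12990 + 4248) - 33436 = -8742 - 33436 = -42178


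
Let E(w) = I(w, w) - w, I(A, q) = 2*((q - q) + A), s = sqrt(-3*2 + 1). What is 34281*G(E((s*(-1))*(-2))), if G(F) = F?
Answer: 68562*I*sqrt(5) ≈ 1.5331e+5*I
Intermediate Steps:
s = I*sqrt(5) (s = sqrt(-6 + 1) = sqrt(-5) = I*sqrt(5) ≈ 2.2361*I)
I(A, q) = 2*A (I(A, q) = 2*(0 + A) = 2*A)
E(w) = w (E(w) = 2*w - w = w)
34281*G(E((s*(-1))*(-2))) = 34281*(((I*sqrt(5))*(-1))*(-2)) = 34281*(-I*sqrt(5)*(-2)) = 34281*(2*I*sqrt(5)) = 68562*I*sqrt(5)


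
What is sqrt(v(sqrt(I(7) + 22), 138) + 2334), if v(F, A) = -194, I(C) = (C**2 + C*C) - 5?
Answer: 2*sqrt(535) ≈ 46.260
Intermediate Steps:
I(C) = -5 + 2*C**2 (I(C) = (C**2 + C**2) - 5 = 2*C**2 - 5 = -5 + 2*C**2)
sqrt(v(sqrt(I(7) + 22), 138) + 2334) = sqrt(-194 + 2334) = sqrt(2140) = 2*sqrt(535)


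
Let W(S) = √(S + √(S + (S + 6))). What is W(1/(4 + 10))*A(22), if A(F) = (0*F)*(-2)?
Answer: 0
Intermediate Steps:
A(F) = 0 (A(F) = 0*(-2) = 0)
W(S) = √(S + √(6 + 2*S)) (W(S) = √(S + √(S + (6 + S))) = √(S + √(6 + 2*S)))
W(1/(4 + 10))*A(22) = √(1/(4 + 10) + √2*√(3 + 1/(4 + 10)))*0 = √(1/14 + √2*√(3 + 1/14))*0 = √(1/14 + √2*√(43/14))*0 = √(1/14 + √2*(√602/14))*0 = √(1/14 + √301/7)*0 = 0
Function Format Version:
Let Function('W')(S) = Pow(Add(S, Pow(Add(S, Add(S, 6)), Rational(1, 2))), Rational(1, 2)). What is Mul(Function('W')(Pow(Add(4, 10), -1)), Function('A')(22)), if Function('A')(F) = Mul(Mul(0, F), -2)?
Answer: 0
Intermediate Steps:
Function('A')(F) = 0 (Function('A')(F) = Mul(0, -2) = 0)
Function('W')(S) = Pow(Add(S, Pow(Add(6, Mul(2, S)), Rational(1, 2))), Rational(1, 2)) (Function('W')(S) = Pow(Add(S, Pow(Add(S, Add(6, S)), Rational(1, 2))), Rational(1, 2)) = Pow(Add(S, Pow(Add(6, Mul(2, S)), Rational(1, 2))), Rational(1, 2)))
Mul(Function('W')(Pow(Add(4, 10), -1)), Function('A')(22)) = Mul(Pow(Add(Pow(Add(4, 10), -1), Mul(Pow(2, Rational(1, 2)), Pow(Add(3, Pow(Add(4, 10), -1)), Rational(1, 2)))), Rational(1, 2)), 0) = Mul(Pow(Add(Pow(14, -1), Mul(Pow(2, Rational(1, 2)), Pow(Add(3, Pow(14, -1)), Rational(1, 2)))), Rational(1, 2)), 0) = Mul(Pow(Add(Rational(1, 14), Mul(Pow(2, Rational(1, 2)), Pow(Add(3, Rational(1, 14)), Rational(1, 2)))), Rational(1, 2)), 0) = Mul(Pow(Add(Rational(1, 14), Mul(Pow(2, Rational(1, 2)), Pow(Rational(43, 14), Rational(1, 2)))), Rational(1, 2)), 0) = Mul(Pow(Add(Rational(1, 14), Mul(Pow(2, Rational(1, 2)), Mul(Rational(1, 14), Pow(602, Rational(1, 2))))), Rational(1, 2)), 0) = Mul(Pow(Add(Rational(1, 14), Mul(Rational(1, 7), Pow(301, Rational(1, 2)))), Rational(1, 2)), 0) = 0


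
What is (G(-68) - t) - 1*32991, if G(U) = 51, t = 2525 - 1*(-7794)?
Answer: -43259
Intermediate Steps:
t = 10319 (t = 2525 + 7794 = 10319)
(G(-68) - t) - 1*32991 = (51 - 1*10319) - 1*32991 = (51 - 10319) - 32991 = -10268 - 32991 = -43259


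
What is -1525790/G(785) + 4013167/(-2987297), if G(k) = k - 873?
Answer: 2278817365467/131441068 ≈ 17337.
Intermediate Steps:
G(k) = -873 + k
-1525790/G(785) + 4013167/(-2987297) = -1525790/(-873 + 785) + 4013167/(-2987297) = -1525790/(-88) + 4013167*(-1/2987297) = -1525790*(-1/88) - 4013167/2987297 = 762895/44 - 4013167/2987297 = 2278817365467/131441068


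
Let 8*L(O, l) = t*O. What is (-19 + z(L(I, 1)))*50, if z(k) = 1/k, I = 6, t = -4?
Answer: -2900/3 ≈ -966.67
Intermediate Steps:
L(O, l) = -O/2 (L(O, l) = (-4*O)/8 = -O/2)
(-19 + z(L(I, 1)))*50 = (-19 + 1/(-½*6))*50 = (-19 + 1/(-3))*50 = (-19 - ⅓)*50 = -58/3*50 = -2900/3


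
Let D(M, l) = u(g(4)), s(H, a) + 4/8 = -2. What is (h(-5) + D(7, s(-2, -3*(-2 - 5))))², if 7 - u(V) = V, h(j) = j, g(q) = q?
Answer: 4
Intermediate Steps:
s(H, a) = -5/2 (s(H, a) = -½ - 2 = -5/2)
u(V) = 7 - V
D(M, l) = 3 (D(M, l) = 7 - 1*4 = 7 - 4 = 3)
(h(-5) + D(7, s(-2, -3*(-2 - 5))))² = (-5 + 3)² = (-2)² = 4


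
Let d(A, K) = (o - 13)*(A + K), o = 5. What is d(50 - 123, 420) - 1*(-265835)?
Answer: 263059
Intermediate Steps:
d(A, K) = -8*A - 8*K (d(A, K) = (5 - 13)*(A + K) = -8*(A + K) = -8*A - 8*K)
d(50 - 123, 420) - 1*(-265835) = (-8*(50 - 123) - 8*420) - 1*(-265835) = (-8*(-73) - 3360) + 265835 = (584 - 3360) + 265835 = -2776 + 265835 = 263059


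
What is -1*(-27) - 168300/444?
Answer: -13026/37 ≈ -352.05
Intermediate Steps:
-1*(-27) - 168300/444 = 27 - 168300/444 = 27 - 340*165/148 = 27 - 14025/37 = -13026/37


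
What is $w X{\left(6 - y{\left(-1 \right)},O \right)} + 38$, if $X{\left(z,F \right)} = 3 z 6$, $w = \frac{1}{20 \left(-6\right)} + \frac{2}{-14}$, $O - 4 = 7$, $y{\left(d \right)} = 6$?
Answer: $38$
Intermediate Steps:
$O = 11$ ($O = 4 + 7 = 11$)
$w = - \frac{127}{840}$ ($w = \frac{1}{20} \left(- \frac{1}{6}\right) + 2 \left(- \frac{1}{14}\right) = - \frac{1}{120} - \frac{1}{7} = - \frac{127}{840} \approx -0.15119$)
$X{\left(z,F \right)} = 18 z$
$w X{\left(6 - y{\left(-1 \right)},O \right)} + 38 = - \frac{127 \cdot 18 \left(6 - 6\right)}{840} + 38 = - \frac{127 \cdot 18 \cdot 0}{840} + 38 = \left(- \frac{127}{840}\right) 0 + 38 = 0 + 38 = 38$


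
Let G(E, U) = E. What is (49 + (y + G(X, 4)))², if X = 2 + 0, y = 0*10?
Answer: 2601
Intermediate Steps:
y = 0
X = 2
(49 + (y + G(X, 4)))² = (49 + (0 + 2))² = (49 + 2)² = 51² = 2601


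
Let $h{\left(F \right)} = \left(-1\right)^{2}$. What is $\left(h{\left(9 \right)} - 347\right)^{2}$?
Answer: $119716$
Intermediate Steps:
$h{\left(F \right)} = 1$
$\left(h{\left(9 \right)} - 347\right)^{2} = \left(1 - 347\right)^{2} = \left(-346\right)^{2} = 119716$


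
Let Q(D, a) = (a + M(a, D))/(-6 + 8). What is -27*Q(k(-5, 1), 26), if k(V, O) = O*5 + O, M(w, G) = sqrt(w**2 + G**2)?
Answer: -351 - 27*sqrt(178) ≈ -711.22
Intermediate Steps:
M(w, G) = sqrt(G**2 + w**2)
k(V, O) = 6*O (k(V, O) = 5*O + O = 6*O)
Q(D, a) = a/2 + sqrt(D**2 + a**2)/2 (Q(D, a) = (a + sqrt(D**2 + a**2))/(-6 + 8) = (a + sqrt(D**2 + a**2))/2 = (a + sqrt(D**2 + a**2))*(1/2) = a/2 + sqrt(D**2 + a**2)/2)
-27*Q(k(-5, 1), 26) = -27*((1/2)*26 + sqrt((6*1)**2 + 26**2)/2) = -27*(13 + sqrt(6**2 + 676)/2) = -27*(13 + sqrt(36 + 676)/2) = -27*(13 + sqrt(712)/2) = -27*(13 + (2*sqrt(178))/2) = -27*(13 + sqrt(178)) = -351 - 27*sqrt(178)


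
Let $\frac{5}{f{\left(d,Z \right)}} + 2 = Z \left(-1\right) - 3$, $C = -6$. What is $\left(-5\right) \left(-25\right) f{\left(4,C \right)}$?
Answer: $625$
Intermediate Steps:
$f{\left(d,Z \right)} = \frac{5}{-5 - Z}$ ($f{\left(d,Z \right)} = \frac{5}{-2 + \left(Z \left(-1\right) - 3\right)} = \frac{5}{-2 - \left(3 + Z\right)} = \frac{5}{-5 - Z}$)
$\left(-5\right) \left(-25\right) f{\left(4,C \right)} = \left(-5\right) \left(-25\right) \left(- \frac{5}{5 - 6}\right) = 125 \left(- \frac{5}{-1}\right) = 125 \left(\left(-5\right) \left(-1\right)\right) = 125 \cdot 5 = 625$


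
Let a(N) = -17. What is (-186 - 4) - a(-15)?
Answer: -173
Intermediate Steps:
(-186 - 4) - a(-15) = (-186 - 4) - 1*(-17) = -190 + 17 = -173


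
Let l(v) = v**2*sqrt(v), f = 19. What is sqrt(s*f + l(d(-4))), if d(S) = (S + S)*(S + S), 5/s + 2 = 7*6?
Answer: sqrt(524326)/4 ≈ 181.03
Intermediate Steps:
s = 1/8 (s = 5/(-2 + 7*6) = 5/(-2 + 42) = 5/40 = 5*(1/40) = 1/8 ≈ 0.12500)
d(S) = 4*S**2 (d(S) = (2*S)*(2*S) = 4*S**2)
l(v) = v**(5/2)
sqrt(s*f + l(d(-4))) = sqrt((1/8)*19 + (4*(-4)**2)**(5/2)) = sqrt(19/8 + (4*16)**(5/2)) = sqrt(19/8 + 64**(5/2)) = sqrt(19/8 + 32768) = sqrt(262163/8) = sqrt(524326)/4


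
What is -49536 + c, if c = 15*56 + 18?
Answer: -48678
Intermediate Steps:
c = 858 (c = 840 + 18 = 858)
-49536 + c = -49536 + 858 = -48678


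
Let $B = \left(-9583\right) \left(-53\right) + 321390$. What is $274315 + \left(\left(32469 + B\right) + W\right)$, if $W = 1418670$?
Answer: $2554743$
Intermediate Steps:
$B = 829289$ ($B = 507899 + 321390 = 829289$)
$274315 + \left(\left(32469 + B\right) + W\right) = 274315 + \left(\left(32469 + 829289\right) + 1418670\right) = 274315 + \left(861758 + 1418670\right) = 274315 + 2280428 = 2554743$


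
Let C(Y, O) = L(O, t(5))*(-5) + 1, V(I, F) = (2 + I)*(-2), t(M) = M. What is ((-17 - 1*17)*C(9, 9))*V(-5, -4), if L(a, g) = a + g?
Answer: 14076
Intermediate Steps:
V(I, F) = -4 - 2*I
C(Y, O) = -24 - 5*O (C(Y, O) = (O + 5)*(-5) + 1 = (5 + O)*(-5) + 1 = (-25 - 5*O) + 1 = -24 - 5*O)
((-17 - 1*17)*C(9, 9))*V(-5, -4) = ((-17 - 1*17)*(-24 - 5*9))*(-4 - 2*(-5)) = ((-17 - 17)*(-24 - 45))*(-4 + 10) = -34*(-69)*6 = 2346*6 = 14076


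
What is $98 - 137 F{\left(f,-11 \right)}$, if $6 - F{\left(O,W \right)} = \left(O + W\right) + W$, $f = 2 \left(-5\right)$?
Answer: $-5108$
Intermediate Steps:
$f = -10$
$F{\left(O,W \right)} = 6 - O - 2 W$ ($F{\left(O,W \right)} = 6 - \left(\left(O + W\right) + W\right) = 6 - \left(O + 2 W\right) = 6 - O - 2 W$)
$98 - 137 F{\left(f,-11 \right)} = 98 - 137 \left(6 - -10 - -22\right) = 98 - 137 \left(6 + 10 + 22\right) = 98 - 5206 = -5108$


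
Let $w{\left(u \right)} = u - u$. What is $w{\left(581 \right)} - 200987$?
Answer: $-200987$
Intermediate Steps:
$w{\left(u \right)} = 0$
$w{\left(581 \right)} - 200987 = 0 - 200987 = -200987$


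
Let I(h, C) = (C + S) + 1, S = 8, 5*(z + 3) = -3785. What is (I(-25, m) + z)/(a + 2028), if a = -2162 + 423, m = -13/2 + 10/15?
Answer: -4541/1734 ≈ -2.6188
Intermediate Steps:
z = -760 (z = -3 + (1/5)*(-3785) = -3 - 757 = -760)
m = -35/6 (m = -13*1/2 + 10*(1/15) = -13/2 + 2/3 = -35/6 ≈ -5.8333)
I(h, C) = 9 + C (I(h, C) = (C + 8) + 1 = (8 + C) + 1 = 9 + C)
a = -1739
(I(-25, m) + z)/(a + 2028) = ((9 - 35/6) - 760)/(-1739 + 2028) = (19/6 - 760)/289 = -4541/6*1/289 = -4541/1734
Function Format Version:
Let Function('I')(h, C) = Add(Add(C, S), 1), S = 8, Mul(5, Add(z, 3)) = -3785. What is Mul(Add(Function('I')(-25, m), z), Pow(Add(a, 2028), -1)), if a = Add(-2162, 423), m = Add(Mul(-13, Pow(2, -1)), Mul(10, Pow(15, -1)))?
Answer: Rational(-4541, 1734) ≈ -2.6188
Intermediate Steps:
z = -760 (z = Add(-3, Mul(Rational(1, 5), -3785)) = Add(-3, -757) = -760)
m = Rational(-35, 6) (m = Add(Mul(-13, Rational(1, 2)), Mul(10, Rational(1, 15))) = Add(Rational(-13, 2), Rational(2, 3)) = Rational(-35, 6) ≈ -5.8333)
Function('I')(h, C) = Add(9, C) (Function('I')(h, C) = Add(Add(C, 8), 1) = Add(Add(8, C), 1) = Add(9, C))
a = -1739
Mul(Add(Function('I')(-25, m), z), Pow(Add(a, 2028), -1)) = Mul(Add(Add(9, Rational(-35, 6)), -760), Pow(Add(-1739, 2028), -1)) = Mul(Add(Rational(19, 6), -760), Pow(289, -1)) = Mul(Rational(-4541, 6), Rational(1, 289)) = Rational(-4541, 1734)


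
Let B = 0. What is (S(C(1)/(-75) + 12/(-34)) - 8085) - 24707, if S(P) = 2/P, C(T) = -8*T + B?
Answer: -5149619/157 ≈ -32800.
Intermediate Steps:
C(T) = -8*T (C(T) = -8*T + 0 = -8*T)
(S(C(1)/(-75) + 12/(-34)) - 8085) - 24707 = (2/(-8*1/(-75) + 12/(-34)) - 8085) - 24707 = (2/(-8*(-1/75) + 12*(-1/34)) - 8085) - 24707 = (2/(8/75 - 6/17) - 8085) - 24707 = (2/(-314/1275) - 8085) - 24707 = (2*(-1275/314) - 8085) - 24707 = (-1275/157 - 8085) - 24707 = -1270620/157 - 24707 = -5149619/157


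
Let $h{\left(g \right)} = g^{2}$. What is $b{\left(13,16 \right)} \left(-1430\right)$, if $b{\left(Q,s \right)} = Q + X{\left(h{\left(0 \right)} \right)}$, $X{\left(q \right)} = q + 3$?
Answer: $-22880$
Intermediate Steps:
$X{\left(q \right)} = 3 + q$
$b{\left(Q,s \right)} = 3 + Q$ ($b{\left(Q,s \right)} = Q + \left(3 + 0^{2}\right) = Q + \left(3 + 0\right) = Q + 3 = 3 + Q$)
$b{\left(13,16 \right)} \left(-1430\right) = \left(3 + 13\right) \left(-1430\right) = 16 \left(-1430\right) = -22880$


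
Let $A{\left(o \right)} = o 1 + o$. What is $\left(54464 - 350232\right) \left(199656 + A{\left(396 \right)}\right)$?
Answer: $-59286104064$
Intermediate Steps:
$A{\left(o \right)} = 2 o$ ($A{\left(o \right)} = o + o = 2 o$)
$\left(54464 - 350232\right) \left(199656 + A{\left(396 \right)}\right) = \left(54464 - 350232\right) \left(199656 + 2 \cdot 396\right) = - 295768 \left(199656 + 792\right) = \left(-295768\right) 200448 = -59286104064$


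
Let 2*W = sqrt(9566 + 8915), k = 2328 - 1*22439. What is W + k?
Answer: -20111 + sqrt(18481)/2 ≈ -20043.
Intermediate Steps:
k = -20111 (k = 2328 - 22439 = -20111)
W = sqrt(18481)/2 (W = sqrt(9566 + 8915)/2 = sqrt(18481)/2 ≈ 67.972)
W + k = sqrt(18481)/2 - 20111 = -20111 + sqrt(18481)/2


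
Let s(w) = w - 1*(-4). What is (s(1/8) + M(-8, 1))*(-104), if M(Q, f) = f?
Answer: -533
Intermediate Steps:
s(w) = 4 + w (s(w) = w + 4 = 4 + w)
(s(1/8) + M(-8, 1))*(-104) = ((4 + 1/8) + 1)*(-104) = ((4 + ⅛) + 1)*(-104) = (33/8 + 1)*(-104) = (41/8)*(-104) = -533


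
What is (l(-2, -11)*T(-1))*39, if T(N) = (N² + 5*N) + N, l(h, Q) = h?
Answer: 390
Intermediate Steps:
T(N) = N² + 6*N
(l(-2, -11)*T(-1))*39 = -(-2)*(6 - 1)*39 = -(-2)*5*39 = -2*(-5)*39 = 10*39 = 390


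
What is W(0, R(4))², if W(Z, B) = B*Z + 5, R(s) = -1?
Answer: 25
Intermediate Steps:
W(Z, B) = 5 + B*Z
W(0, R(4))² = (5 - 1*0)² = (5 + 0)² = 5² = 25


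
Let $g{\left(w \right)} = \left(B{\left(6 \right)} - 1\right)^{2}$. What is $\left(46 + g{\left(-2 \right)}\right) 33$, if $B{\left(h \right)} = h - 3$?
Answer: $1650$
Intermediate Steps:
$B{\left(h \right)} = -3 + h$
$g{\left(w \right)} = 4$ ($g{\left(w \right)} = \left(\left(-3 + 6\right) - 1\right)^{2} = \left(3 - 1\right)^{2} = 2^{2} = 4$)
$\left(46 + g{\left(-2 \right)}\right) 33 = \left(46 + 4\right) 33 = 50 \cdot 33 = 1650$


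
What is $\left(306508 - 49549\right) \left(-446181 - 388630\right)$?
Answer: $-214512199749$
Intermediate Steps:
$\left(306508 - 49549\right) \left(-446181 - 388630\right) = 256959 \left(-834811\right) = -214512199749$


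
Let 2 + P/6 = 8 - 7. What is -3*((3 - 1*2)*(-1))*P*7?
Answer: -126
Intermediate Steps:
P = -6 (P = -12 + 6*(8 - 7) = -12 + 6*1 = -12 + 6 = -6)
-3*((3 - 1*2)*(-1))*P*7 = -3*((3 - 1*2)*(-1))*(-6)*7 = -3*((3 - 2)*(-1))*(-6)*7 = -3*(1*(-1))*(-6)*7 = -3*(-1*(-6))*7 = -18*7 = -3*42 = -126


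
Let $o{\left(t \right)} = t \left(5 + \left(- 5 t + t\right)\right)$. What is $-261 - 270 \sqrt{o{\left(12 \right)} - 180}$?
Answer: $-261 - 540 i \sqrt{174} \approx -261.0 - 7123.1 i$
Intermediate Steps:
$o{\left(t \right)} = t \left(5 - 4 t\right)$
$-261 - 270 \sqrt{o{\left(12 \right)} - 180} = -261 - 270 \sqrt{12 \left(5 - 48\right) - 180} = -261 - 270 \sqrt{12 \left(-43\right) - 180} = -261 - 270 \sqrt{-516 - 180} = -261 - 270 \sqrt{-696} = -261 - 270 \cdot 2 i \sqrt{174} = -261 - 540 i \sqrt{174}$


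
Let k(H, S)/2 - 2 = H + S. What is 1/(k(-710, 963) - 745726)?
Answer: -1/745216 ≈ -1.3419e-6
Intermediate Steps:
k(H, S) = 4 + 2*H + 2*S (k(H, S) = 4 + 2*(H + S) = 4 + (2*H + 2*S) = 4 + 2*H + 2*S)
1/(k(-710, 963) - 745726) = 1/((4 + 2*(-710) + 2*963) - 745726) = 1/((4 - 1420 + 1926) - 745726) = 1/(510 - 745726) = 1/(-745216) = -1/745216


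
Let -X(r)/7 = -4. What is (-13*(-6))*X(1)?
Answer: 2184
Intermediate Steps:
X(r) = 28 (X(r) = -7*(-4) = 28)
(-13*(-6))*X(1) = -13*(-6)*28 = 78*28 = 2184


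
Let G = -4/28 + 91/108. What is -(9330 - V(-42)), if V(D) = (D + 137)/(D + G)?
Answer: -291382410/31223 ≈ -9332.3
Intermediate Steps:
G = 529/756 (G = -4*1/28 + 91*(1/108) = -1/7 + 91/108 = 529/756 ≈ 0.69974)
V(D) = (137 + D)/(529/756 + D) (V(D) = (D + 137)/(D + 529/756) = (137 + D)/(529/756 + D))
-(9330 - V(-42)) = -(9330 - 756*(137 - 42)/(529 + 756*(-42))) = -(9330 - 756*95/(529 - 31752)) = -(9330 - 756*95/(-31223)) = -(9330 - 756*(-1)*95/31223) = -(9330 - 1*(-71820/31223)) = -(9330 + 71820/31223) = -1*291382410/31223 = -291382410/31223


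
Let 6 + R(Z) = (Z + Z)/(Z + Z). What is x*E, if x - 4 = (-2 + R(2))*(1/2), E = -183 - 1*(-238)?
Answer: 55/2 ≈ 27.500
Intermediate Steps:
R(Z) = -5 (R(Z) = -6 + (Z + Z)/(Z + Z) = -6 + (2*Z)/((2*Z)) = -6 + (2*Z)*(1/(2*Z)) = -6 + 1 = -5)
E = 55 (E = -183 + 238 = 55)
x = ½ (x = 4 + (-2 - 5)*(1/2) = 4 - 7/2 = ½ ≈ 0.50000)
x*E = (½)*55 = 55/2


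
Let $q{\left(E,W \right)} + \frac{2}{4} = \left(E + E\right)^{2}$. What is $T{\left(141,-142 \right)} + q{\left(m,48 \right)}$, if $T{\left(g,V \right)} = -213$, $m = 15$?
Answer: $\frac{1373}{2} \approx 686.5$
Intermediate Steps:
$q{\left(E,W \right)} = - \frac{1}{2} + 4 E^{2}$ ($q{\left(E,W \right)} = - \frac{1}{2} + \left(E + E\right)^{2} = - \frac{1}{2} + \left(2 E\right)^{2} = - \frac{1}{2} + 4 E^{2}$)
$T{\left(141,-142 \right)} + q{\left(m,48 \right)} = -213 - \left(\frac{1}{2} - 4 \cdot 15^{2}\right) = -213 + \left(- \frac{1}{2} + 4 \cdot 225\right) = -213 + \left(- \frac{1}{2} + 900\right) = -213 + \frac{1799}{2} = \frac{1373}{2}$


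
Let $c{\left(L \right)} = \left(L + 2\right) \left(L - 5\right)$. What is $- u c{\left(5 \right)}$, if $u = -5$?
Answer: $0$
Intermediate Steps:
$c{\left(L \right)} = \left(-5 + L\right) \left(2 + L\right)$ ($c{\left(L \right)} = \left(2 + L\right) \left(-5 + L\right) = \left(-5 + L\right) \left(2 + L\right)$)
$- u c{\left(5 \right)} = \left(-1\right) \left(-5\right) \left(-10 + 5^{2} - 15\right) = 5 \left(-10 + 25 - 15\right) = 5 \cdot 0 = 0$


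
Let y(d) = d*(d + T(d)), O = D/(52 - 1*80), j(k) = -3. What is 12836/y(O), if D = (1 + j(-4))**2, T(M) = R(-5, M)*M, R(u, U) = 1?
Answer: 314482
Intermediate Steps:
T(M) = M (T(M) = 1*M = M)
D = 4 (D = (1 - 3)**2 = (-2)**2 = 4)
O = -1/7 (O = 4/(52 - 1*80) = 4/(52 - 80) = 4/(-28) = 4*(-1/28) = -1/7 ≈ -0.14286)
y(d) = 2*d**2 (y(d) = d*(d + d) = d*(2*d) = 2*d**2)
12836/y(O) = 12836/((2*(-1/7)**2)) = 12836/((2*(1/49))) = 12836/(2/49) = 12836*(49/2) = 314482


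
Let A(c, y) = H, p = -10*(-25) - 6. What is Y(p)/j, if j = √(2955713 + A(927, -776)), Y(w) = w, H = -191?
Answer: 122*√2955522/1477761 ≈ 0.14193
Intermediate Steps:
p = 244 (p = 250 - 6 = 244)
A(c, y) = -191
j = √2955522 (j = √(2955713 - 191) = √2955522 ≈ 1719.2)
Y(p)/j = 244/(√2955522) = 244*(√2955522/2955522) = 122*√2955522/1477761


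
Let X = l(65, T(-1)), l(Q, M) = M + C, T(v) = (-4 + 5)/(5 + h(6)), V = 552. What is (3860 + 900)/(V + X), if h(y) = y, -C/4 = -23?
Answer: 10472/1417 ≈ 7.3903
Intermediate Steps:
C = 92 (C = -4*(-23) = 92)
T(v) = 1/11 (T(v) = (-4 + 5)/(5 + 6) = 1/11)
l(Q, M) = 92 + M (l(Q, M) = M + 92 = 92 + M)
X = 1013/11 (X = 92 + 1/11 = 1013/11 ≈ 92.091)
(3860 + 900)/(V + X) = (3860 + 900)/(552 + 1013/11) = 4760/(7085/11) = 4760*(11/7085) = 10472/1417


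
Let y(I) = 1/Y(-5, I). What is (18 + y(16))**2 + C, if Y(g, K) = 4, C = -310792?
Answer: -4967343/16 ≈ -3.1046e+5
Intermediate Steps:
y(I) = 1/4
(18 + y(16))**2 + C = (18 + 1/4)**2 - 310792 = (73/4)**2 - 310792 = 5329/16 - 310792 = -4967343/16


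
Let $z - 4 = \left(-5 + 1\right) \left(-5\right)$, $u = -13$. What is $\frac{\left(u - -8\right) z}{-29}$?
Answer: $\frac{120}{29} \approx 4.1379$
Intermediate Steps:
$z = 24$ ($z = 4 + \left(-5 + 1\right) \left(-5\right) = 4 - -20 = 4 + 20 = 24$)
$\frac{\left(u - -8\right) z}{-29} = \frac{\left(-13 - -8\right) 24}{-29} = \left(-13 + 8\right) 24 \left(- \frac{1}{29}\right) = \left(-5\right) 24 \left(- \frac{1}{29}\right) = \left(-120\right) \left(- \frac{1}{29}\right) = \frac{120}{29}$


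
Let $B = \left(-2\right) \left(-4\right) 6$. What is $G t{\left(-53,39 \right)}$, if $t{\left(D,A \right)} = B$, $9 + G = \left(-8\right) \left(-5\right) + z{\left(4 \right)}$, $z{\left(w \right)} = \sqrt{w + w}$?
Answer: $1488 + 96 \sqrt{2} \approx 1623.8$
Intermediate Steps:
$z{\left(w \right)} = \sqrt{2} \sqrt{w}$ ($z{\left(w \right)} = \sqrt{2 w} = \sqrt{2} \sqrt{w}$)
$G = 31 + 2 \sqrt{2}$ ($G = -9 + \left(\left(-8\right) \left(-5\right) + \sqrt{2} \sqrt{4}\right) = -9 + \left(40 + \sqrt{2} \cdot 2\right) = -9 + \left(40 + 2 \sqrt{2}\right) = 31 + 2 \sqrt{2} \approx 33.828$)
$B = 48$ ($B = 8 \cdot 6 = 48$)
$t{\left(D,A \right)} = 48$
$G t{\left(-53,39 \right)} = \left(31 + 2 \sqrt{2}\right) 48 = 1488 + 96 \sqrt{2}$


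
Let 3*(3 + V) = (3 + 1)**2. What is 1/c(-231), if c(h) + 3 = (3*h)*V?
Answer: -1/1620 ≈ -0.00061728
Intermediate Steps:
V = 7/3 (V = -3 + (3 + 1)**2/3 = -3 + (1/3)*4**2 = -3 + (1/3)*16 = -3 + 16/3 = 7/3 ≈ 2.3333)
c(h) = -3 + 7*h (c(h) = -3 + (3*h)*(7/3) = -3 + 7*h)
1/c(-231) = 1/(-3 + 7*(-231)) = 1/(-3 - 1617) = 1/(-1620) = -1/1620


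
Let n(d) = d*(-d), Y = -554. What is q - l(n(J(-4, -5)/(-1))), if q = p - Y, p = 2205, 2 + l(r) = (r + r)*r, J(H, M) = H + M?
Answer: -10361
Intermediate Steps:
n(d) = -d²
l(r) = -2 + 2*r² (l(r) = -2 + (r + r)*r = -2 + (2*r)*r = -2 + 2*r²)
q = 2759 (q = 2205 - 1*(-554) = 2205 + 554 = 2759)
q - l(n(J(-4, -5)/(-1))) = 2759 - (-2 + 2*(-((-4 - 5)/(-1))²)²) = 2759 - (-2 + 2*(-(-9*(-1))²)²) = 2759 - (-2 + 2*(-1*9²)²) = 2759 - (-2 + 2*(-1*81)²) = 2759 - (-2 + 2*(-81)²) = 2759 - (-2 + 2*6561) = 2759 - (-2 + 13122) = 2759 - 1*13120 = 2759 - 13120 = -10361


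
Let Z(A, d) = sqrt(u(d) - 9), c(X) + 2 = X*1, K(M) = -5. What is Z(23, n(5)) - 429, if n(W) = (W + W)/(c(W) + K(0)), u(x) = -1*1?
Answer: -429 + I*sqrt(10) ≈ -429.0 + 3.1623*I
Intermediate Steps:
c(X) = -2 + X (c(X) = -2 + X*1 = -2 + X)
u(x) = -1
n(W) = 2*W/(-7 + W) (n(W) = (W + W)/((-2 + W) - 5) = (2*W)/(-7 + W) = 2*W/(-7 + W))
Z(A, d) = I*sqrt(10) (Z(A, d) = sqrt(-1 - 9) = sqrt(-10) = I*sqrt(10))
Z(23, n(5)) - 429 = I*sqrt(10) - 429 = -429 + I*sqrt(10)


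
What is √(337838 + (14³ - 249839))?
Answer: √90743 ≈ 301.24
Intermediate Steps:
√(337838 + (14³ - 249839)) = √(337838 + (2744 - 249839)) = √(337838 - 247095) = √90743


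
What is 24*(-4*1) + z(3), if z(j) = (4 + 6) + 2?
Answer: -84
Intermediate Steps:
z(j) = 12 (z(j) = 10 + 2 = 12)
24*(-4*1) + z(3) = 24*(-4*1) + 12 = 24*(-4) + 12 = -96 + 12 = -84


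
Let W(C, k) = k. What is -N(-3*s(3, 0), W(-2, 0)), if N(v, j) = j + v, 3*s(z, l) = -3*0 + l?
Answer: 0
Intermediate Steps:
s(z, l) = l/3 (s(z, l) = (-3*0 + l)/3 = (0 + l)/3 = l/3)
-N(-3*s(3, 0), W(-2, 0)) = -(0 - 0) = -(0 - 3*0) = -(0 + 0) = -1*0 = 0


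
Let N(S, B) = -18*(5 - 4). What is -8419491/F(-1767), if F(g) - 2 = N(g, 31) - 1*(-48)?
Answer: -8419491/32 ≈ -2.6311e+5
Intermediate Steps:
N(S, B) = -18 (N(S, B) = -18*1 = -18)
F(g) = 32 (F(g) = 2 + (-18 - 1*(-48)) = 2 + (-18 + 48) = 2 + 30 = 32)
-8419491/F(-1767) = -8419491/32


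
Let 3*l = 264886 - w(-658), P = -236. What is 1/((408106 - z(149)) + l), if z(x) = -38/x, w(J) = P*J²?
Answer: 149/5148879202 ≈ 2.8938e-8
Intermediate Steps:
w(J) = -236*J²
l = 34148130 (l = (264886 - (-236)*(-658)²)/3 = (264886 - (-236)*432964)/3 = (264886 - 1*(-102179504))/3 = (264886 + 102179504)/3 = (⅓)*102444390 = 34148130)
1/((408106 - z(149)) + l) = 1/((408106 - (-38)/149) + 34148130) = 1/((408106 - 1*(-38/149)) + 34148130) = 1/((408106 + 38/149) + 34148130) = 1/(60807832/149 + 34148130) = 1/(5148879202/149) = 149/5148879202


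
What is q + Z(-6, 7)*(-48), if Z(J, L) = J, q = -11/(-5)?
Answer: 1451/5 ≈ 290.20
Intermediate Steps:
q = 11/5 (q = -11*(-⅕) = 11/5 ≈ 2.2000)
q + Z(-6, 7)*(-48) = 11/5 - 6*(-48) = 11/5 + 288 = 1451/5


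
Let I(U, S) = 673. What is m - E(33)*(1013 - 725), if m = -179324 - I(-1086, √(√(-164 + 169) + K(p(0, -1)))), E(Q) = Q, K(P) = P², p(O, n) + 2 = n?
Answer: -189501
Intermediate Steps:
p(O, n) = -2 + n
m = -179997 (m = -179324 - 1*673 = -179324 - 673 = -179997)
m - E(33)*(1013 - 725) = -179997 - 33*(1013 - 725) = -179997 - 33*288 = -179997 - 1*9504 = -179997 - 9504 = -189501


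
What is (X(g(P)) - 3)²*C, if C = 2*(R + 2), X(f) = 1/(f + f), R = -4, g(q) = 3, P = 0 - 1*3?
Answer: -289/9 ≈ -32.111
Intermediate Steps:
P = -3 (P = 0 - 3 = -3)
X(f) = 1/(2*f)
C = -4 (C = 2*(-4 + 2) = 2*(-2) = -4)
(X(g(P)) - 3)²*C = ((½)/3 - 3)²*(-4) = ((½)*(⅓) - 3)²*(-4) = (⅙ - 3)²*(-4) = (-17/6)²*(-4) = (289/36)*(-4) = -289/9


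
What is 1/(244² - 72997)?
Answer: -1/13461 ≈ -7.4289e-5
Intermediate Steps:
1/(244² - 72997) = 1/(59536 - 72997) = 1/(-13461) = -1/13461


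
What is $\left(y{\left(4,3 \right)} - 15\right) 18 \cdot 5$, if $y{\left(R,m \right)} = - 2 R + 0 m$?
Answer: $-2070$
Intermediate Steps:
$y{\left(R,m \right)} = - 2 R$ ($y{\left(R,m \right)} = - 2 R + 0 = - 2 R$)
$\left(y{\left(4,3 \right)} - 15\right) 18 \cdot 5 = \left(\left(-2\right) 4 - 15\right) 18 \cdot 5 = \left(-8 - 15\right) 18 \cdot 5 = \left(-23\right) 18 \cdot 5 = \left(-414\right) 5 = -2070$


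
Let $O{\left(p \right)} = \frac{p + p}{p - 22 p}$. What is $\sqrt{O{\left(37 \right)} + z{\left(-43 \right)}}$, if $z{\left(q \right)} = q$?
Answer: $\frac{i \sqrt{19005}}{21} \approx 6.5647 i$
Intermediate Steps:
$O{\left(p \right)} = - \frac{2}{21}$ ($O{\left(p \right)} = \frac{2 p}{\left(-21\right) p} = 2 p \left(- \frac{1}{21 p}\right) = - \frac{2}{21}$)
$\sqrt{O{\left(37 \right)} + z{\left(-43 \right)}} = \sqrt{- \frac{2}{21} - 43} = \sqrt{- \frac{905}{21}} = \frac{i \sqrt{19005}}{21}$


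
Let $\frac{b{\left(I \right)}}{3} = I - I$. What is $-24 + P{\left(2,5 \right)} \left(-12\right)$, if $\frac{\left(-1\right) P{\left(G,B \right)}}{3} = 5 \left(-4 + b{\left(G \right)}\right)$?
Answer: $-744$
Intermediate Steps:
$b{\left(I \right)} = 0$ ($b{\left(I \right)} = 3 \left(I - I\right) = 3 \cdot 0 = 0$)
$P{\left(G,B \right)} = 60$ ($P{\left(G,B \right)} = - 3 \cdot 5 \left(-4 + 0\right) = - 3 \cdot 5 \left(-4\right) = \left(-3\right) \left(-20\right) = 60$)
$-24 + P{\left(2,5 \right)} \left(-12\right) = -24 + 60 \left(-12\right) = -24 - 720 = -744$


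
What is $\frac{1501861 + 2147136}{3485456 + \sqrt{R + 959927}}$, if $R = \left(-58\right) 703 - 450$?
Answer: $\frac{1156219862512}{1104400237203} - \frac{331727 \sqrt{918703}}{1104400237203} \approx 1.0466$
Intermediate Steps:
$R = -41224$ ($R = -40774 - 450 = -41224$)
$\frac{1501861 + 2147136}{3485456 + \sqrt{R + 959927}} = \frac{1501861 + 2147136}{3485456 + \sqrt{-41224 + 959927}} = \frac{3648997}{3485456 + \sqrt{918703}}$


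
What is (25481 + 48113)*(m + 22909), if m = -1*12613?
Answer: 757723824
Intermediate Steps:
m = -12613
(25481 + 48113)*(m + 22909) = (25481 + 48113)*(-12613 + 22909) = 73594*10296 = 757723824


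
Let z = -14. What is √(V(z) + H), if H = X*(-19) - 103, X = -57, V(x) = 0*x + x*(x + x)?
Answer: 14*√7 ≈ 37.041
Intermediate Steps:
V(x) = 2*x² (V(x) = 0 + x*(2*x) = 0 + 2*x² = 2*x²)
H = 980 (H = -57*(-19) - 103 = 1083 - 103 = 980)
√(V(z) + H) = √(2*(-14)² + 980) = √(2*196 + 980) = √(392 + 980) = √1372 = 14*√7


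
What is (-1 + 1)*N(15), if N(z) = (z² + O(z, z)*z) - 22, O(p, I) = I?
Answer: 0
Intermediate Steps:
N(z) = -22 + 2*z² (N(z) = (z² + z*z) - 22 = (z² + z²) - 22 = 2*z² - 22 = -22 + 2*z²)
(-1 + 1)*N(15) = (-1 + 1)*(-22 + 2*15²) = 0*(-22 + 2*225) = 0*(-22 + 450) = 0*428 = 0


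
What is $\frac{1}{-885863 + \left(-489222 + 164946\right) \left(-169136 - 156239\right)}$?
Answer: $\frac{1}{105510417637} \approx 9.4777 \cdot 10^{-12}$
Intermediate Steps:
$\frac{1}{-885863 + \left(-489222 + 164946\right) \left(-169136 - 156239\right)} = \frac{1}{-885863 - -105511303500} = \frac{1}{-885863 + 105511303500} = \frac{1}{105510417637}$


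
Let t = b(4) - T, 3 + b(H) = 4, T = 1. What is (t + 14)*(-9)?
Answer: -126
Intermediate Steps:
b(H) = 1 (b(H) = -3 + 4 = 1)
t = 0 (t = 1 - 1*1 = 1 - 1 = 0)
(t + 14)*(-9) = (0 + 14)*(-9) = 14*(-9) = -126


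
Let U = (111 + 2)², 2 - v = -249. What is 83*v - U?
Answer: 8064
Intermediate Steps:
v = 251 (v = 2 - 1*(-249) = 2 + 249 = 251)
U = 12769 (U = 113² = 12769)
83*v - U = 83*251 - 1*12769 = 20833 - 12769 = 8064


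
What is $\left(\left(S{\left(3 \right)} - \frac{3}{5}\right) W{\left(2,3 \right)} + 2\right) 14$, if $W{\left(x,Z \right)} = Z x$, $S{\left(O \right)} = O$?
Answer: $\frac{1148}{5} \approx 229.6$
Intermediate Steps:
$\left(\left(S{\left(3 \right)} - \frac{3}{5}\right) W{\left(2,3 \right)} + 2\right) 14 = \left(\left(3 - \frac{3}{5}\right) 3 \cdot 2 + 2\right) 14 = \left(\left(3 - \frac{3}{5}\right) 6 + 2\right) 14 = \left(\frac{12}{5} \cdot 6 + 2\right) 14 = \left(\frac{72}{5} + 2\right) 14 = \frac{82}{5} \cdot 14 = \frac{1148}{5}$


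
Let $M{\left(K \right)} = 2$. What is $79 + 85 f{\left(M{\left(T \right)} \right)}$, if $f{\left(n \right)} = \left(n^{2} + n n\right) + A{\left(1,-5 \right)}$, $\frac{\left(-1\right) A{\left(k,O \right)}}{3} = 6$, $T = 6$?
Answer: $-771$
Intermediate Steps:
$A{\left(k,O \right)} = -18$ ($A{\left(k,O \right)} = \left(-3\right) 6 = -18$)
$f{\left(n \right)} = -18 + 2 n^{2}$ ($f{\left(n \right)} = \left(n^{2} + n n\right) - 18 = \left(n^{2} + n^{2}\right) - 18 = 2 n^{2} - 18 = -18 + 2 n^{2}$)
$79 + 85 f{\left(M{\left(T \right)} \right)} = 79 + 85 \left(-18 + 2 \cdot 2^{2}\right) = 79 + 85 \left(-18 + 2 \cdot 4\right) = 79 + 85 \left(-18 + 8\right) = 79 + 85 \left(-10\right) = 79 - 850 = -771$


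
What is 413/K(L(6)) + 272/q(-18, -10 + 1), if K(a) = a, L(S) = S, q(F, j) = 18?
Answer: 1511/18 ≈ 83.944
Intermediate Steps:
413/K(L(6)) + 272/q(-18, -10 + 1) = 413/6 + 272/18 = 413*(⅙) + 272*(1/18) = 413/6 + 136/9 = 1511/18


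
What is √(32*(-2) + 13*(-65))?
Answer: 3*I*√101 ≈ 30.15*I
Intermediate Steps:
√(32*(-2) + 13*(-65)) = √(-64 - 845) = √(-909) = 3*I*√101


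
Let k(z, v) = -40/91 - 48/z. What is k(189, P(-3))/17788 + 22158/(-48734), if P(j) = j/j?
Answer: -5764886923/12678125733 ≈ -0.45471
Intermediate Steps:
P(j) = 1
k(z, v) = -40/91 - 48/z (k(z, v) = -40*1/91 - 48/z = -40/91 - 48/z)
k(189, P(-3))/17788 + 22158/(-48734) = (-40/91 - 48/189)/17788 + 22158/(-48734) = (-40/91 - 48*1/189)*(1/17788) + 22158*(-1/48734) = (-40/91 - 16/63)*(1/17788) - 11079/24367 = -568/819*1/17788 - 11079/24367 = -142/3642093 - 11079/24367 = -5764886923/12678125733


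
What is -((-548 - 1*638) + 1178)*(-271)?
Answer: -2168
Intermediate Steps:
-((-548 - 1*638) + 1178)*(-271) = -((-548 - 638) + 1178)*(-271) = -(-1186 + 1178)*(-271) = -(-8)*(-271) = -1*2168 = -2168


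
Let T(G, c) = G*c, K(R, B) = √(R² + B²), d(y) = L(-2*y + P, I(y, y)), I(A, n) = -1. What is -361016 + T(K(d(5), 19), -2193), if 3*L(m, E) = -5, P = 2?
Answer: -361016 - 731*√3274 ≈ -4.0284e+5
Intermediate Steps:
L(m, E) = -5/3 (L(m, E) = (⅓)*(-5) = -5/3)
d(y) = -5/3
K(R, B) = √(B² + R²)
-361016 + T(K(d(5), 19), -2193) = -361016 + √(19² + (-5/3)²)*(-2193) = -361016 + √(361 + 25/9)*(-2193) = -361016 + √(3274/9)*(-2193) = -361016 + (√3274/3)*(-2193) = -361016 - 731*√3274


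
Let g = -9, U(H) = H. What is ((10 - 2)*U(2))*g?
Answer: -144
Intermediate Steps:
((10 - 2)*U(2))*g = ((10 - 2)*2)*(-9) = (8*2)*(-9) = 16*(-9) = -144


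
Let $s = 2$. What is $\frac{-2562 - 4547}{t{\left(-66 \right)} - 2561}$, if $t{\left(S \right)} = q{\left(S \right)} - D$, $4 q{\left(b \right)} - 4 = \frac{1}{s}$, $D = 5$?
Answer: $\frac{56872}{20519} \approx 2.7717$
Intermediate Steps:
$q{\left(b \right)} = \frac{9}{8}$ ($q{\left(b \right)} = 1 + \frac{1}{4 \cdot 2} = 1 + \frac{1}{4} \cdot \frac{1}{2} = 1 + \frac{1}{8} = \frac{9}{8}$)
$t{\left(S \right)} = - \frac{31}{8}$ ($t{\left(S \right)} = \frac{9}{8} - 5 = - \frac{31}{8}$)
$\frac{-2562 - 4547}{t{\left(-66 \right)} - 2561} = \frac{-2562 - 4547}{- \frac{31}{8} - 2561} = - \frac{7109}{- \frac{20519}{8}} = \left(-7109\right) \left(- \frac{8}{20519}\right) = \frac{56872}{20519}$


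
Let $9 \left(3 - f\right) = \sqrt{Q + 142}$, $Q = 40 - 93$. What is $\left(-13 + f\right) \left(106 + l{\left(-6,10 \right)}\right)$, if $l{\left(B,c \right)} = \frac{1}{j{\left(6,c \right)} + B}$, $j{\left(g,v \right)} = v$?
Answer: $- \frac{2125}{2} - \frac{425 \sqrt{89}}{36} \approx -1173.9$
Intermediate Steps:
$Q = -53$
$f = 3 - \frac{\sqrt{89}}{9}$ ($f = 3 - \frac{\sqrt{-53 + 142}}{9} = 3 - \frac{\sqrt{89}}{9} \approx 1.9518$)
$l{\left(B,c \right)} = \frac{1}{B + c}$ ($l{\left(B,c \right)} = \frac{1}{c + B} = \frac{1}{B + c}$)
$\left(-13 + f\right) \left(106 + l{\left(-6,10 \right)}\right) = \left(-13 + \left(3 - \frac{\sqrt{89}}{9}\right)\right) \left(106 + \frac{1}{-6 + 10}\right) = \left(-10 - \frac{\sqrt{89}}{9}\right) \left(106 + \frac{1}{4}\right) = \left(-10 - \frac{\sqrt{89}}{9}\right) \frac{425}{4} = - \frac{2125}{2} - \frac{425 \sqrt{89}}{36}$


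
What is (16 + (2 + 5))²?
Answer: 529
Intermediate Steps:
(16 + (2 + 5))² = (16 + 7)² = 23² = 529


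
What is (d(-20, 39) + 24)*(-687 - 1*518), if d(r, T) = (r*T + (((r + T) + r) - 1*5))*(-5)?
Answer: -4764570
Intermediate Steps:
d(r, T) = 25 - 10*r - 5*T - 5*T*r (d(r, T) = (T*r + (((T + r) + r) - 5))*(-5) = (T*r + ((T + 2*r) - 5))*(-5) = (T*r + (-5 + T + 2*r))*(-5) = (-5 + T + 2*r + T*r)*(-5) = 25 - 10*r - 5*T - 5*T*r)
(d(-20, 39) + 24)*(-687 - 1*518) = ((25 - 10*(-20) - 5*39 - 5*39*(-20)) + 24)*(-687 - 1*518) = ((25 + 200 - 195 + 3900) + 24)*(-687 - 518) = (3930 + 24)*(-1205) = 3954*(-1205) = -4764570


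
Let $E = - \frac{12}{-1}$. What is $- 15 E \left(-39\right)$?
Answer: $7020$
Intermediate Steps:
$E = 12$ ($E = \left(-12\right) \left(-1\right) = 12$)
$- 15 E \left(-39\right) = \left(-15\right) 12 \left(-39\right) = \left(-180\right) \left(-39\right) = 7020$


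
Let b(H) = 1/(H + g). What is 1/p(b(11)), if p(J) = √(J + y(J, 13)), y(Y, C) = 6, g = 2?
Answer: √1027/79 ≈ 0.40566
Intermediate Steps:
b(H) = 1/(2 + H) (b(H) = 1/(H + 2) = 1/(2 + H))
p(J) = √(6 + J) (p(J) = √(J + 6) = √(6 + J))
1/p(b(11)) = 1/(√(6 + 1/(2 + 11))) = 1/(√(6 + 1/13)) = 1/(√(79/13)) = 1/(√1027/13) = √1027/79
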